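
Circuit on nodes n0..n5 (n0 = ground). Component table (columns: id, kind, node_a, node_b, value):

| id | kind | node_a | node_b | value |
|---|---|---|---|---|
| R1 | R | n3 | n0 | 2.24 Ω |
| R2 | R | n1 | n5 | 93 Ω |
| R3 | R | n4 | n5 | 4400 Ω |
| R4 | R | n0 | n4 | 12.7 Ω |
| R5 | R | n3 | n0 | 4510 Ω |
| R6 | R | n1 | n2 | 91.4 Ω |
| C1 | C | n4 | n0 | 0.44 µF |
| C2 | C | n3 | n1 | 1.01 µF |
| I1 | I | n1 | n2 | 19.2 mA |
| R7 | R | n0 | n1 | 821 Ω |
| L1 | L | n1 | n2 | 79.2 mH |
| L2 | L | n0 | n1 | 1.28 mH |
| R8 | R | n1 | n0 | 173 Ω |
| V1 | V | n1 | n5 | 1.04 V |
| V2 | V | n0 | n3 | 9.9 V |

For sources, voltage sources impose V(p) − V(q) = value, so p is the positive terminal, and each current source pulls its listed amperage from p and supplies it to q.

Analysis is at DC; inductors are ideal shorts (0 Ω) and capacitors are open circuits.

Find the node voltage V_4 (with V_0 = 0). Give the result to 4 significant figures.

Apply KCL at each of the 5 non-ground nodes and solve the resulting linear system.
Node n1: branches {R2, R6, C2, I1, R7, L1, L2, R8, V1} → V_1 = 0.000
Node n2: branches {R6, I1, L1} → V_2 = 0.000
Node n3: branches {R1, R5, C2, V2} → V_3 = -9.900
Node n4: branches {R3, R4, C1} → V_4 = -0.002993
Node n5: branches {R2, R3, V1} → V_5 = -1.040
Source currents: i(L1)=-0.01920, i(L2)=-0.0002357, i(V1)=-0.01142, i(V2)=-4.422

-0.002993 V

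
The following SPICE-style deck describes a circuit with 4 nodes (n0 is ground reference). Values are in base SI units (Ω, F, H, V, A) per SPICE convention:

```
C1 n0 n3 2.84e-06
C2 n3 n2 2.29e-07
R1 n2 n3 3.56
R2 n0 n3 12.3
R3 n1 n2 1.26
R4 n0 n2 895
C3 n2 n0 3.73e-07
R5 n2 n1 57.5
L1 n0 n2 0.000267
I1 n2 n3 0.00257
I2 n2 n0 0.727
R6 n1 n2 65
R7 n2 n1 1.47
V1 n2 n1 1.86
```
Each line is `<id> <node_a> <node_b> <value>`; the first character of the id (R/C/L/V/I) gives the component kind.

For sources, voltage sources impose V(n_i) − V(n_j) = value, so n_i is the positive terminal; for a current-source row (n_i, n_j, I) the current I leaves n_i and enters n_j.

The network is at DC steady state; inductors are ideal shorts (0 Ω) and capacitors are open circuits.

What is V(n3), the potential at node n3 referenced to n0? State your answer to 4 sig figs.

MNA unknowns: 3 node voltages V₁..V_3 plus 2 source currents (L1, V1)
C1: Y=0.000 on G[0,3]
C2: Y=0.000 on G[3,2]
R1: Y=0.2809 on G[2,3]
R2: Y=0.08130 on G[0,3]
R3: Y=0.7937 on G[1,2]
R4: Y=0.001117 on G[0,2]
C3: Y=0.000 on G[2,0]
R5: Y=0.01739 on G[2,1]
L1: row V0−V2=0, i_L1 at 0,2
I1: z[2]−=0.00257, z[3]+=0.00257
I2: z[2]−=0.727, z[0]+=0.727
R6: Y=0.01538 on G[1,2]
R7: Y=0.6803 on G[2,1]
V1: row V2−V1=1.86, i_V1 at 2,1
solve → V1=-1.860, V2=0.000, V3=0.007096
aux → i_L1=0.7276, i_V1=-2.802

0.007096 V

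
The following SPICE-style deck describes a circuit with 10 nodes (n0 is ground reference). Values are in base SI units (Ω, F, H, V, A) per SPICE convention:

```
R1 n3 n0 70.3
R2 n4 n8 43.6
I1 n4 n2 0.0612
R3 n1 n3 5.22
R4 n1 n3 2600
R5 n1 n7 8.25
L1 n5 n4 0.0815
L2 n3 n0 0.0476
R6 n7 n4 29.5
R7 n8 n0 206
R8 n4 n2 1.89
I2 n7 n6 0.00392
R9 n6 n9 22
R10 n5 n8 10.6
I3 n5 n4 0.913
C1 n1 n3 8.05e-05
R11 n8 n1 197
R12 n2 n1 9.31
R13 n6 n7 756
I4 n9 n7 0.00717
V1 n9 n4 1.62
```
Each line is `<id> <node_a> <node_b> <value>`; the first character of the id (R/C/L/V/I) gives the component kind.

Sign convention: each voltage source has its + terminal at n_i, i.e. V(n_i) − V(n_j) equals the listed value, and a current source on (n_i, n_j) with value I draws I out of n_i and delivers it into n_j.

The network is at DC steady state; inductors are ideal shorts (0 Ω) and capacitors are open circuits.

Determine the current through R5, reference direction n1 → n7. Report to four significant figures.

Apply KCL at each of the 9 non-ground nodes and solve the resulting linear system.
Node n1: branches {R3, R4, R5, C1, R11, R12} → V_1 = 0.002636
Node n2: branches {I1, R8, R12} → V_2 = 0.002521
Node n3: branches {R1, R3, R4, L2, C1} → V_3 = 0.000
Node n4: branches {R2, I1, L1, R6, R8, I3, V1} → V_4 = -0.1132
Node n5: branches {L1, R10, I3} → V_5 = -0.1132
Node n6: branches {I2, R9, R13} → V_6 = 1.548
Node n7: branches {R5, R6, I2, R13, I4} → V_7 = 0.01139
Node n8: branches {R2, R7, R10, R11} → V_8 = -0.1042
Node n9: branches {R9, I4, V1} → V_9 = 1.507
Source currents: i(L1)=-0.9122, i(L2)=0.0005060, i(V1)=-0.005283

-0.001061 A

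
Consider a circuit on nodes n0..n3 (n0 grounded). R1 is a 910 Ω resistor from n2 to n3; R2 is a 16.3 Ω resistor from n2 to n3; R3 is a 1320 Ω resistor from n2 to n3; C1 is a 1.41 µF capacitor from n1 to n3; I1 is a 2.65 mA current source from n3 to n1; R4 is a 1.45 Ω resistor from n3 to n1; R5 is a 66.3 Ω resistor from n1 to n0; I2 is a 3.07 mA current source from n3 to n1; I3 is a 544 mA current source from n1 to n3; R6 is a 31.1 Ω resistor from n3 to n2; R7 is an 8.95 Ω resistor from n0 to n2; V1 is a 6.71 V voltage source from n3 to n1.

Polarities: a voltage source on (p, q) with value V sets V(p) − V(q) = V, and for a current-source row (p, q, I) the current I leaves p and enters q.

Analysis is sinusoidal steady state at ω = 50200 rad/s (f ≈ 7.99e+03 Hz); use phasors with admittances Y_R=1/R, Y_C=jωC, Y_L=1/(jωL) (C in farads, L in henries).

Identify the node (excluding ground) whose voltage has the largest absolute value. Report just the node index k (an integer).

1

MNA unknowns: 3 node voltages V₁..V_3 plus 1 source current (V1)
R1: Y=0.001099+0.000j on G[2,3]
R2: Y=0.06135+0.000j on G[2,3]
R3: Y=0.0007576+0.000j on G[2,3]
C1: Y=0.000+0.07078j on G[1,3]
I1: z[3]−=0.00265, z[1]+=0.00265
R4: Y=0.6897+0.000j on G[3,1]
R5: Y=0.01508+0.000j on G[1,0]
I2: z[3]−=0.00307, z[1]+=0.00307
I3: z[1]−=0.544, z[3]+=0.544
R6: Y=0.03215+0.000j on G[3,2]
R7: Y=0.1117+0.000j on G[0,2]
V1: row V3−V1=6.71, i_V1 at 3,1
solve → V1=-5.189+0.000j, V2=0.7005+0.000j, V3=1.521+0.000j
aux → i_V1=-4.168-0.4749j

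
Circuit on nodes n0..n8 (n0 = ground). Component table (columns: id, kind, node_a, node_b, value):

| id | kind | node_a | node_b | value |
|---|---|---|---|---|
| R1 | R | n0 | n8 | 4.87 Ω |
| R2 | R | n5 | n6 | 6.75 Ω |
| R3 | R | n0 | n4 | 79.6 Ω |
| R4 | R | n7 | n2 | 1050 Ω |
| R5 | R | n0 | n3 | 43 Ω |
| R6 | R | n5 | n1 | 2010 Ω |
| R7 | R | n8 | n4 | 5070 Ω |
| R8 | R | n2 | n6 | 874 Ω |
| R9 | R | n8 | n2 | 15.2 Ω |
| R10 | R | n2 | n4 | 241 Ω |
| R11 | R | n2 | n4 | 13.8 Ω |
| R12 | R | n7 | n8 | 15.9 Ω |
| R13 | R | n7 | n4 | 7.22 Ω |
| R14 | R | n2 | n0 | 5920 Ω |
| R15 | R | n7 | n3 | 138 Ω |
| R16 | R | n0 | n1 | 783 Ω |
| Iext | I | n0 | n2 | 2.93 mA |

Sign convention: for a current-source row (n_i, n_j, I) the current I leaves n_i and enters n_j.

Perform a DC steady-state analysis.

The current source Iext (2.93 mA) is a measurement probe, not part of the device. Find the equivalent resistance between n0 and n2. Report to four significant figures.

R_eq = 13.71 Ω

Element admittances at DC:
  Y(R1) = 0.2053 S between n0,n8
  Y(R2) = 0.1481 S between n5,n6
  Y(R3) = 0.01256 S between n0,n4
  Y(R4) = 0.0009524 S between n7,n2
  Y(R5) = 0.02326 S between n0,n3
  Y(R6) = 0.0004975 S between n5,n1
  Y(R7) = 0.0001972 S between n8,n4
  Y(R8) = 0.001144 S between n2,n6
  Y(R9) = 0.06579 S between n8,n2
  Y(R10) = 0.004149 S between n2,n4
  Y(R11) = 0.07246 S between n2,n4
  Y(R12) = 0.06289 S between n7,n8
  Y(R13) = 0.1385 S between n7,n4
  Y(R14) = 0.0001689 S between n2,n0
  Y(R15) = 0.007246 S between n7,n3
  Y(R16) = 0.001277 S between n0,n1
  Iext: injects 0.00293 A into n2 (from n0)
Assemble and solve the 8×8 MNA system:
  V(n1)=0.008562  V(n2)=0.04017  V(n3)=0.005116  V(n4)=0.02660  V(n5)=0.03054  V(n6)=0.03062  V(n7)=0.02153  V(n8)=0.01198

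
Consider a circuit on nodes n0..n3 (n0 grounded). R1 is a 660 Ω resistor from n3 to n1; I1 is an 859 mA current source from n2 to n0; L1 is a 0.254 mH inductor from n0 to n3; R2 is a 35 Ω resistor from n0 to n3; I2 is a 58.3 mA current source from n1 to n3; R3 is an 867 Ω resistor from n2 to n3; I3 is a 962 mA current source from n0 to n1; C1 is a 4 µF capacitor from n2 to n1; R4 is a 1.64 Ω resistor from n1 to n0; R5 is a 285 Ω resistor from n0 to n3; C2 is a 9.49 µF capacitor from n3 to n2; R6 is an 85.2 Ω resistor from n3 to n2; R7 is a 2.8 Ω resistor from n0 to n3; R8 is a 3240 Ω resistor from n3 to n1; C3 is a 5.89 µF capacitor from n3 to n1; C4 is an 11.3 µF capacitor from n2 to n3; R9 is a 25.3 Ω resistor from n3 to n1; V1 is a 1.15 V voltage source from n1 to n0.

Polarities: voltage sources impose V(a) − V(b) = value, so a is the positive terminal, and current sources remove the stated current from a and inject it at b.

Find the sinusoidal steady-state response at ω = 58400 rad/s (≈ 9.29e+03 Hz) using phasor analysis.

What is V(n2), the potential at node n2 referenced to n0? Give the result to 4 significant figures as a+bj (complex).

MNA unknowns: 3 node voltages V₁..V_3 plus 1 source current (V1)
R1: Y=0.001515+0.000j on G[3,1]
I1: z[2]−=0.859, z[0]+=0.859
L1: Y=0.000-0.06741j on G[0,3]
R2: Y=0.02857+0.000j on G[0,3]
I2: z[1]−=0.0583, z[3]+=0.0583
R3: Y=0.001153+0.000j on G[2,3]
I3: z[0]−=0.962, z[1]+=0.962
C1: Y=0.000+0.2336j on G[2,1]
R4: Y=0.6098+0.000j on G[1,0]
R5: Y=0.003509+0.000j on G[0,3]
C2: Y=0.000+0.5542j on G[3,2]
R6: Y=0.01174+0.000j on G[3,2]
R7: Y=0.3571+0.000j on G[0,3]
R8: Y=0.0003086+0.000j on G[3,1]
C3: Y=0.000+0.3440j on G[3,1]
C4: Y=0.000+0.6599j on G[2,3]
R9: Y=0.03953+0.000j on G[3,1]
V1: row V1−V0=1.15, i_V1 at 1,0
solve → V1=1.150+0.000j, V2=0.2423+1.740j, V3=0.07159+1.365j
aux → i_V1=-0.7181-0.5265j

0.2423+1.740j V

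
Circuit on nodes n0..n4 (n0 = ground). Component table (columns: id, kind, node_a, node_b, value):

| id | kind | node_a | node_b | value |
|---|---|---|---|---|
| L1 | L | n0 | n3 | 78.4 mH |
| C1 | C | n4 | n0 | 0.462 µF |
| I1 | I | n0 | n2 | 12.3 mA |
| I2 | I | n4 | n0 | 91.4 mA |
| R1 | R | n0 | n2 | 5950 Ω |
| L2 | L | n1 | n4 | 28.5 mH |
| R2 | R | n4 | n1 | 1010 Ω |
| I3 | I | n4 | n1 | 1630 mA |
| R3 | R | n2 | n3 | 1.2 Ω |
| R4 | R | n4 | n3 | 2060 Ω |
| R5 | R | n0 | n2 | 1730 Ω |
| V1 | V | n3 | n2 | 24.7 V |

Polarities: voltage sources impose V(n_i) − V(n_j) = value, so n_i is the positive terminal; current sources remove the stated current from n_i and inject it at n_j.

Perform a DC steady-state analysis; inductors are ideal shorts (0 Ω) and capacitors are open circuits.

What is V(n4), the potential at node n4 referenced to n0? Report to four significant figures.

Element admittances at DC:
  L1: short n0↔n3 (DC inductor)
  Y(C1) = 0.000 S between n4,n0
  I1: injects 0.0123 A into n2 (from n0)
  I2: injects 0.0914 A into n0 (from n4)
  Y(R1) = 0.0001681 S between n0,n2
  L2: short n1↔n4 (DC inductor)
  Y(R2) = 0.0009901 S between n4,n1
  I3: injects 1.63 A into n1 (from n4)
  Y(R3) = 0.8333 S between n2,n3
  Y(R4) = 0.0004854 S between n4,n3
  Y(R5) = 0.0005780 S between n0,n2
  V1: constraint V(n3)−V(n2) = 24.7
Assemble and solve the 7×7 MNA system:
  V(n1)=-188.3  V(n2)=-24.70  V(n3)=0.000  V(n4)=-188.3
  i(L1)=0.06067  i(L2)=1.630  i(V1)=-20.61

-188.3 V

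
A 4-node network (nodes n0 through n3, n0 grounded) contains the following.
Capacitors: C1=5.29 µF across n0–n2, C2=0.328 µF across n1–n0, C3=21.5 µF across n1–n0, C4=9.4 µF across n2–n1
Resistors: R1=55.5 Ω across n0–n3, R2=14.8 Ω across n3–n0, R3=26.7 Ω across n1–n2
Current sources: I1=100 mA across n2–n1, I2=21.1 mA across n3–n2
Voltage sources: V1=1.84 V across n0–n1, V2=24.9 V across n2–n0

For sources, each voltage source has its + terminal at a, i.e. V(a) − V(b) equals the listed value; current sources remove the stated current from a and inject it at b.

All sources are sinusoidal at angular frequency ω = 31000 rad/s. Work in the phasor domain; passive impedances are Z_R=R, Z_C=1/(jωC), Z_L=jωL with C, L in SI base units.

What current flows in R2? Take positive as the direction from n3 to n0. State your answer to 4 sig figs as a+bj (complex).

-0.01666+0.000j A

Element admittances at ω=31000 rad/s:
  Y(C1) = 0.000+0.1640j S between n0,n2
  Y(C2) = 0.000+0.01017j S between n1,n0
  Y(R1) = 0.01802+0.000j S between n0,n3
  I1: injects 0.1 A into n1 (from n2)
  I2: injects 0.0211 A into n2 (from n3)
  Y(C3) = 0.000+0.6665j S between n1,n0
  Y(R2) = 0.06757+0.000j S between n3,n0
  Y(C4) = 0.000+0.2914j S between n2,n1
  Y(R3) = 0.03745+0.000j S between n1,n2
  V1: constraint V(n0)−V(n1) = 1.84
  V2: constraint V(n2)−V(n0) = 24.9
Assemble and solve the 5×5 MNA system:
  V(n1)=-1.840+0.000j  V(n2)=24.90+0.000j  V(n3)=-0.2465+0.000j
  i(V1)=-1.101-9.037j  i(V2)=-1.080-11.88j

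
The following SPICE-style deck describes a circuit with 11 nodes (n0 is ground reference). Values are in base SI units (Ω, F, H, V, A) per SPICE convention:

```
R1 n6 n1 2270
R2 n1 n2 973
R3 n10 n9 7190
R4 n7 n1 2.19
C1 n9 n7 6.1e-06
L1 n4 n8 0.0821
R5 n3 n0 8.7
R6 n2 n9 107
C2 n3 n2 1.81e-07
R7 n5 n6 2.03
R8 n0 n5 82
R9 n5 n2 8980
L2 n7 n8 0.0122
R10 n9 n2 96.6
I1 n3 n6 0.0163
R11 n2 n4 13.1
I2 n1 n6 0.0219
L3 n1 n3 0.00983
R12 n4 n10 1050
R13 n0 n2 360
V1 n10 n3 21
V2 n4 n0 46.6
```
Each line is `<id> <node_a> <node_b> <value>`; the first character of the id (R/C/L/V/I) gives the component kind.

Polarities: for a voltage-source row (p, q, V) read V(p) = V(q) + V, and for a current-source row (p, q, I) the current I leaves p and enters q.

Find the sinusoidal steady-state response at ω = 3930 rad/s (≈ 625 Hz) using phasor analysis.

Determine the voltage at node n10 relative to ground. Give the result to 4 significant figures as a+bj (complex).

25.32-0.4207j V

Element admittances at ω=3930 rad/s:
  Y(R1) = 0.0004405+0.000j S between n6,n1
  Y(R2) = 0.001028+0.000j S between n1,n2
  Y(R3) = 0.0001391+0.000j S between n10,n9
  Y(R4) = 0.4566+0.000j S between n7,n1
  Y(C1) = 0.000+0.02397j S between n9,n7
  Y(L1) = 0.000-0.003099j S between n4,n8
  Y(R5) = 0.1149+0.000j S between n3,n0
  Y(R6) = 0.009346+0.000j S between n2,n9
  Y(C2) = 0.000+0.0007113j S between n3,n2
  Y(R7) = 0.4926+0.000j S between n5,n6
  Y(R8) = 0.01220+0.000j S between n0,n5
  Y(R9) = 0.0001114+0.000j S between n5,n2
  Y(L2) = 0.000-0.02086j S between n7,n8
  Y(R10) = 0.01035+0.000j S between n9,n2
  I1: injects 0.0163 A into n6 (from n3)
  Y(R11) = 0.07634+0.000j S between n2,n4
  I2: injects 0.0219 A into n6 (from n1)
  Y(L3) = 0.000-0.02589j S between n1,n3
  Y(R12) = 0.0009524+0.000j S between n4,n10
  Y(R13) = 0.002778+0.000j S between n0,n2
  V1: constraint V(n10)−V(n3) = 21
  V2: constraint V(n4)−V(n0) = 46.6
Assemble and solve the 12×12 MNA system:
  V(n1)=7.102+18.67j  V(n2)=37.76-0.7928j  V(n3)=4.318-0.4207j  V(n4)=46.60+0.000j  V(n5)=3.569+0.6376j  V(n6)=3.650+0.6537j  V(n7)=8.167+18.57j  V(n8)=13.14+16.17j  V(n9)=10.65-3.793j  V(n10)=25.32-0.4207j
  i(V1)=0.01823-6.829e-05j  i(V2)=-0.6447+0.04279j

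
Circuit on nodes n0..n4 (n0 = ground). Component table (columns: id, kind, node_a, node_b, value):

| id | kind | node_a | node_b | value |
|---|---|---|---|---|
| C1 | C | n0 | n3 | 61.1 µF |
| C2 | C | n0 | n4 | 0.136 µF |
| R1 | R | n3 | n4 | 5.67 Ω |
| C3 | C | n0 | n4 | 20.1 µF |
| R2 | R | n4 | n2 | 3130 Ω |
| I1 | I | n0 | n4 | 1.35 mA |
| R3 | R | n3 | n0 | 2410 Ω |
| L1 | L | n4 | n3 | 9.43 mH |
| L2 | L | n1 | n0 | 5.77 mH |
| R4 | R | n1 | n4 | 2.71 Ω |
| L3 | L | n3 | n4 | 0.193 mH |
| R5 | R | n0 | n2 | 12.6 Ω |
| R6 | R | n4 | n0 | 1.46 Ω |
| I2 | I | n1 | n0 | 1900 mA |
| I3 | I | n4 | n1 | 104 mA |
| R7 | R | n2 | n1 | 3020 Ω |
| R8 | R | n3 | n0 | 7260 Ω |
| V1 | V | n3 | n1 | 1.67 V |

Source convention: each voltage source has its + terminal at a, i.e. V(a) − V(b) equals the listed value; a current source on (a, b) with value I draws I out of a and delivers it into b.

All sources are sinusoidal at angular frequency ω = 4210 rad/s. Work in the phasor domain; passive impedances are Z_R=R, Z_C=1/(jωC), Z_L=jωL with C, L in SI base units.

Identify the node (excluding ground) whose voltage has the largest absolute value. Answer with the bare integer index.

1

Element admittances at ω=4210 rad/s:
  Y(C1) = 0.000+0.2572j S between n0,n3
  Y(C2) = 0.000+0.0005726j S between n0,n4
  Y(R1) = 0.1764+0.000j S between n3,n4
  Y(C3) = 0.000+0.08462j S between n0,n4
  Y(R2) = 0.0003195+0.000j S between n4,n2
  I1: injects 0.00135 A into n4 (from n0)
  Y(R3) = 0.0004149+0.000j S between n3,n0
  Y(L1) = 0.000-0.02519j S between n4,n3
  Y(L2) = 0.000-0.04117j S between n1,n0
  Y(R4) = 0.3690+0.000j S between n1,n4
  Y(L3) = 0.000-1.231j S between n3,n4
  Y(R5) = 0.07937+0.000j S between n0,n2
  Y(R6) = 0.6849+0.000j S between n4,n0
  I2: injects 1.9 A into n0 (from n1)
  I3: injects 0.104 A into n1 (from n4)
  Y(R7) = 0.0003311+0.000j S between n2,n1
  Y(R8) = 0.0001377+0.000j S between n3,n0
  V1: constraint V(n3)−V(n1) = 1.67
Assemble and solve the 5×5 MNA system:
  V(n1)=-4.785+0.6641j  V(n2)=-0.02942+0.007462j  V(n3)=-3.115+0.6641j  V(n4)=-2.410+1.180j
  i(V1)=0.9454+0.006629j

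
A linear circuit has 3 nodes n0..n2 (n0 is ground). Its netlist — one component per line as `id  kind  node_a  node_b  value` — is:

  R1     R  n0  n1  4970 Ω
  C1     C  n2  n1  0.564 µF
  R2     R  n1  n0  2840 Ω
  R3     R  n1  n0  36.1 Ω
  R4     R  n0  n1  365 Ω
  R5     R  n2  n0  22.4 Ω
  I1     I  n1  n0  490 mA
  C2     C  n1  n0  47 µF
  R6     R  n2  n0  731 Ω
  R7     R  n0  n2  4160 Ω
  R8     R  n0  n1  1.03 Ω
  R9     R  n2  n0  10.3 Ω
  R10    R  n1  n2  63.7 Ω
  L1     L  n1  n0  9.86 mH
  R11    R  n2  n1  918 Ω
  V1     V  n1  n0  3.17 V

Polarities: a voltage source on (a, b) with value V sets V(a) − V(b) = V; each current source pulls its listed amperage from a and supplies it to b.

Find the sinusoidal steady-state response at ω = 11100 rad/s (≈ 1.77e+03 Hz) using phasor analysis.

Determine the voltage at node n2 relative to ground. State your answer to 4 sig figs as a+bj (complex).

Element admittances at ω=11100 rad/s:
  Y(R1) = 0.0002012+0.000j S between n0,n1
  Y(C1) = 0.000+0.006260j S between n2,n1
  Y(R2) = 0.0003521+0.000j S between n1,n0
  Y(R3) = 0.02770+0.000j S between n1,n0
  Y(R4) = 0.002740+0.000j S between n0,n1
  Y(R5) = 0.04464+0.000j S between n2,n0
  I1: injects 0.49 A into n0 (from n1)
  Y(C2) = 0.000+0.5217j S between n1,n0
  Y(R6) = 0.001368+0.000j S between n2,n0
  Y(R7) = 0.0002404+0.000j S between n0,n2
  Y(R8) = 0.9709+0.000j S between n0,n1
  Y(R9) = 0.09709+0.000j S between n2,n0
  Y(R10) = 0.01570+0.000j S between n1,n2
  Y(L1) = 0.000-0.009137j S between n1,n0
  Y(R11) = 0.001089+0.000j S between n2,n1
  V1: constraint V(n1)−V(n0) = 3.17
Assemble and solve the 3×3 MNA system:
  V(n1)=3.170+0.000j  V(n2)=0.3367+0.1108j
  i(V1)=-3.714-1.641j

0.3367+0.1108j V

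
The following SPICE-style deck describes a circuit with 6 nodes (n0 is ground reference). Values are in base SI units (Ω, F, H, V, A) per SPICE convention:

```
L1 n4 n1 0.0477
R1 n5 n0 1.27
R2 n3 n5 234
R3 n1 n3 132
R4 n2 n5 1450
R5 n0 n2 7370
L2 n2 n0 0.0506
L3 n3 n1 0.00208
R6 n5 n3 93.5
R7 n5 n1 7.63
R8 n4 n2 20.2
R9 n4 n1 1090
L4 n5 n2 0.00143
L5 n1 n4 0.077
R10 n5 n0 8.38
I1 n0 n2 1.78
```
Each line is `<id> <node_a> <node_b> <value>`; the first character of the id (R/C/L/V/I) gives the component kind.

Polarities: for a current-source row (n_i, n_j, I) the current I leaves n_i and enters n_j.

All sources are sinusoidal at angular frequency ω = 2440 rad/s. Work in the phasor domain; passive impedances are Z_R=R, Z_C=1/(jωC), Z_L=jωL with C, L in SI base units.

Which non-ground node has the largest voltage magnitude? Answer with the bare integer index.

MNA unknowns: 5 node voltages V₁..V_5
L1: Y=0.000-0.008592j on G[4,1]
R1: Y=0.7874+0.000j on G[5,0]
R2: Y=0.004274+0.000j on G[3,5]
R3: Y=0.007576+0.000j on G[1,3]
R4: Y=0.0006897+0.000j on G[2,5]
R5: Y=0.0001357+0.000j on G[0,2]
L2: Y=0.000-0.008100j on G[2,0]
L3: Y=0.000-0.1970j on G[3,1]
R6: Y=0.01070+0.000j on G[5,3]
R7: Y=0.1311+0.000j on G[5,1]
R8: Y=0.04950+0.000j on G[4,2]
R9: Y=0.0009174+0.000j on G[4,1]
L4: Y=0.000-0.2866j on G[5,2]
L5: Y=0.000-0.005323j on G[1,4]
R10: Y=0.1193+0.000j on G[5,0]
I1: z[0]−=1.78, z[2]+=1.78
solve → V1=2.376+0.2213j, V2=1.974+5.824j, V3=2.387+0.1847j, V4=0.5986+5.232j, V5=1.911+0.01676j

2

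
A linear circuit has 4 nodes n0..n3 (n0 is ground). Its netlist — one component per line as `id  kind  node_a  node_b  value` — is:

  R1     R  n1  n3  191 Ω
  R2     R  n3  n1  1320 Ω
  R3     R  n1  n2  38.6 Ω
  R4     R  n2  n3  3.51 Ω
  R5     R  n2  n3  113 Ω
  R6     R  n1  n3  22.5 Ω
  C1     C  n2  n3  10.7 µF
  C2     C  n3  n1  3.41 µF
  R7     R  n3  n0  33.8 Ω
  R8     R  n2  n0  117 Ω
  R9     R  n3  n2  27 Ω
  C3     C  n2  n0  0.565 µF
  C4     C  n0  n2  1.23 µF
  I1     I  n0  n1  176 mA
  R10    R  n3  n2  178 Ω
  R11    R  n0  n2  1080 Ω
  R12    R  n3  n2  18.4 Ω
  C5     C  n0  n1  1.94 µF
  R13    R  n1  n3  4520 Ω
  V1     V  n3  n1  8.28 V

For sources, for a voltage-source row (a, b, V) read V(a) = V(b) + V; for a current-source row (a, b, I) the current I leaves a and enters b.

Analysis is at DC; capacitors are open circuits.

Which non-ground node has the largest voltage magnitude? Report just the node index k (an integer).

3

Apply KCL at each of the 3 non-ground nodes and solve the resulting linear system.
Node n1: branches {R1, R2, R3, R6, C2, I1, C5, R13, V1} → V_1 = -3.627
Node n2: branches {R3, R4, R5, C1, R8, R9, C3, C4, R10, R11, R12} → V_2 = 4.046
Node n3: branches {R1, R2, R4, R5, R6, C1, C2, R7, R9, R10, R12, R13, V1} → V_3 = 4.653
Source currents: i(V1)=-0.7942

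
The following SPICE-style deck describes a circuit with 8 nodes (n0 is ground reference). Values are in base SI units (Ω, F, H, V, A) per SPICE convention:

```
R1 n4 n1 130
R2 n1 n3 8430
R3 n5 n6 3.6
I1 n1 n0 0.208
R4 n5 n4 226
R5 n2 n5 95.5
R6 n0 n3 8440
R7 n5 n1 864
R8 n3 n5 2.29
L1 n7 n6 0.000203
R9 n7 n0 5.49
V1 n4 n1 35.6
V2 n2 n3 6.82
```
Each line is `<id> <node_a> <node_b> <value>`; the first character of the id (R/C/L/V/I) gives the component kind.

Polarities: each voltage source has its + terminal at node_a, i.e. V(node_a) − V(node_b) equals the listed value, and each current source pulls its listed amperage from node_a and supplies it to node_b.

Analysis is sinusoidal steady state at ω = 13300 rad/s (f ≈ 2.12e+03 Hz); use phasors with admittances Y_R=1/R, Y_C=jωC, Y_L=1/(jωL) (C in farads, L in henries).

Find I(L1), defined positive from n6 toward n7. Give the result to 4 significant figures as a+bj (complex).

Apply KCL at each of the 7 non-ground nodes and solve the resulting linear system.
Node n1: branches {R1, R2, I1, R7, V1} → V_1 = -66.01-0.5603j
Node n2: branches {R5, V2} → V_2 = 4.755-0.5602j
Node n3: branches {R2, R6, R8, V2} → V_3 = -2.065-0.5602j
Node n4: branches {R1, R4, V1} → V_4 = -30.41-0.5603j
Node n5: branches {R3, R4, R5, R7, R8} → V_5 = -1.889-0.5603j
Node n6: branches {R3, L1} → V_6 = -1.141-0.5606j
Node n7: branches {L1, R9} → V_7 = -1.141+0.0003644j
Source currents: i(V1)=-0.1476-1.366e-08j, i(V2)=-0.06957-1.554e-06j

-0.2078+6.637e-05j A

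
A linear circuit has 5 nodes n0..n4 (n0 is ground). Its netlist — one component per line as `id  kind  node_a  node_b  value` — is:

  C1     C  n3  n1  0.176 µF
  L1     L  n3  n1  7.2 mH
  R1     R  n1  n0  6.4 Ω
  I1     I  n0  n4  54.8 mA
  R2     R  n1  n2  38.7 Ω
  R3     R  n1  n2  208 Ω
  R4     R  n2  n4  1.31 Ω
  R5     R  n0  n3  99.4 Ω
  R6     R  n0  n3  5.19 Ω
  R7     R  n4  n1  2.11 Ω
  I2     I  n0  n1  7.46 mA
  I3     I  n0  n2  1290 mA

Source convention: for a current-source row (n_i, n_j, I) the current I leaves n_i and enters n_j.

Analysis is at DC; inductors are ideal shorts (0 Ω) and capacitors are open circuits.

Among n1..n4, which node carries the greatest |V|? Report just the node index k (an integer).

Apply KCL at each of the 4 non-ground nodes and solve the resulting linear system.
Node n1: branches {C1, L1, R1, R2, R3, R7, I2} → V_1 = 3.767
Node n2: branches {R2, R3, R4, I3} → V_2 = 7.865
Node n3: branches {C1, L1, R5, R6} → V_3 = 3.767
Node n4: branches {I1, R4, R7} → V_4 = 6.339
Source currents: i(L1)=-0.7637

2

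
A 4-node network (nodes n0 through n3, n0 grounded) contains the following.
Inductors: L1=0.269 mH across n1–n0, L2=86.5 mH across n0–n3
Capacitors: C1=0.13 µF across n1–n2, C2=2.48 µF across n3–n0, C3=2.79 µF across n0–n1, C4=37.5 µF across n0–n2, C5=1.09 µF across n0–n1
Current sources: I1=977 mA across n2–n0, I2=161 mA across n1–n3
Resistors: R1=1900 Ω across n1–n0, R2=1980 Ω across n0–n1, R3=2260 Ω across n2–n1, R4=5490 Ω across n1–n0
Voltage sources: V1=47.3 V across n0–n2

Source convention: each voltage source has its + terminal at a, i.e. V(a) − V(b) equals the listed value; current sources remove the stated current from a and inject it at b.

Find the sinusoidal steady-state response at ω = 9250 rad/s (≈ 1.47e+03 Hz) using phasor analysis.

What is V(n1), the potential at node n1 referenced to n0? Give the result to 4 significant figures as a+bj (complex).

Element admittances at ω=9250 rad/s:
  Y(L1) = 0.000-0.4019j S between n1,n0
  Y(C1) = 0.000+0.001203j S between n1,n2
  Y(C2) = 0.000+0.02294j S between n3,n0
  Y(C3) = 0.000+0.02581j S between n0,n1
  Y(C4) = 0.000+0.3469j S between n0,n2
  I1: injects 0.977 A into n0 (from n2)
  Y(R1) = 0.0005263+0.000j S between n1,n0
  Y(L2) = 0.000-0.001250j S between n0,n3
  Y(R2) = 0.0005051+0.000j S between n0,n1
  Y(R3) = 0.0004425+0.000j S between n2,n1
  Y(R4) = 0.0001821+0.000j S between n1,n0
  I2: injects 0.161 A into n3 (from n1)
  Y(C5) = 0.000+0.01008j S between n0,n1
  V1: constraint V(n0)−V(n2) = 47.3
Assemble and solve the 4×4 MNA system:
  V(n1)=0.1537-0.4994j  V(n2)=-47.30+0.000j  V(n3)=0.000-7.423j
  i(V1)=0.9554-16.46j

0.1537-0.4994j V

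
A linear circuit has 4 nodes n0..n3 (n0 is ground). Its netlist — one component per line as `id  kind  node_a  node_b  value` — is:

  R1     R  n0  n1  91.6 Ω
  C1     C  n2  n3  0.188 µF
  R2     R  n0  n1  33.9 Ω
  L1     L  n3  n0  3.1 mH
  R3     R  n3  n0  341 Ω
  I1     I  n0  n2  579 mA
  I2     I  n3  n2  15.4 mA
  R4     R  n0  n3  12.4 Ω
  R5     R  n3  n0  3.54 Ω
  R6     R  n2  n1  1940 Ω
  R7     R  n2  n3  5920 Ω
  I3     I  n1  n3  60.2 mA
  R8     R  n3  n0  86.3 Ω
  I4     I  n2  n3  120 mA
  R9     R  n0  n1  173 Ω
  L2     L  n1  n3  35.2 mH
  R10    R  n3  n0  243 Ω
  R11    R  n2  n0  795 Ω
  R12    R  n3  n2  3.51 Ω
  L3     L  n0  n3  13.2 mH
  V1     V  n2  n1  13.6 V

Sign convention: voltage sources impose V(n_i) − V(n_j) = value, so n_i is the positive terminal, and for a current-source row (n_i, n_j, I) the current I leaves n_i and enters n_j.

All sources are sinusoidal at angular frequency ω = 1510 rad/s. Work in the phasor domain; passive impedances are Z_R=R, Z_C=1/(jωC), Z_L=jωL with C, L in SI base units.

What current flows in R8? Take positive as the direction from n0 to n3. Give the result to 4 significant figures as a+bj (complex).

Apply KCL at each of the 3 non-ground nodes and solve the resulting linear system.
Node n1: branches {R1, R2, R6, I3, R9, L2, V1} → V_1 = -8.906+0.3988j
Node n2: branches {C1, I1, I2, R6, R7, I4, R11, R12, V1} → V_2 = 4.694+0.3988j
Node n3: branches {C1, L1, R3, I2, R4, R5, R7, I3, R8, I4, L2, R10, R12, L3} → V_3 = 1.769+1.173j
Source currents: i(V1)=-0.3728+0.2192j

-0.02049-0.01359j A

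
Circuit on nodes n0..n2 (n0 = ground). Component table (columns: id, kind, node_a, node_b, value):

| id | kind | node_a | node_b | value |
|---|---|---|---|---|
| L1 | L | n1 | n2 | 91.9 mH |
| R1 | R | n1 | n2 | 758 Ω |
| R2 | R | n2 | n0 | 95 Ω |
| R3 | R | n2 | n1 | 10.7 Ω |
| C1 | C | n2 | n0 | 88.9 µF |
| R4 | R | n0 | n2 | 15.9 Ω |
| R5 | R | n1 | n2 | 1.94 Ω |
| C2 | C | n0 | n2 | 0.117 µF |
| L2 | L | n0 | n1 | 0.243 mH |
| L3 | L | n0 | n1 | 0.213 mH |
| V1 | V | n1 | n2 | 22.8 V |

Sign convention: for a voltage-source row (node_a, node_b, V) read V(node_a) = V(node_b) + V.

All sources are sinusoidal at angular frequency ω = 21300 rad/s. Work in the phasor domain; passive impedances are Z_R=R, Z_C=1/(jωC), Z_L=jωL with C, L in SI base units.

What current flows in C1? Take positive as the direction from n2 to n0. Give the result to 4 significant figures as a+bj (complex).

MNA unknowns: 2 node voltages V₁..V_2 plus 1 source current (V1)
L1: Y=0.000-0.0005109j on G[1,2]
R1: Y=0.001319+0.000j on G[1,2]
R2: Y=0.01053+0.000j on G[2,0]
R3: Y=0.09346+0.000j on G[2,1]
C1: Y=0.000+1.894j on G[2,0]
R4: Y=0.06289+0.000j on G[0,2]
R5: Y=0.5155+0.000j on G[1,2]
C2: Y=0.000+0.002492j on G[0,2]
L2: Y=0.000-0.1932j on G[0,1]
L3: Y=0.000-0.2204j on G[0,1]
V1: row V1−V2=22.8, i_V1 at 1,2
solve → V1=29.15+0.3143j, V2=6.346+0.3143j
aux → i_V1=-14.04+12.07j

-0.5951+12.02j A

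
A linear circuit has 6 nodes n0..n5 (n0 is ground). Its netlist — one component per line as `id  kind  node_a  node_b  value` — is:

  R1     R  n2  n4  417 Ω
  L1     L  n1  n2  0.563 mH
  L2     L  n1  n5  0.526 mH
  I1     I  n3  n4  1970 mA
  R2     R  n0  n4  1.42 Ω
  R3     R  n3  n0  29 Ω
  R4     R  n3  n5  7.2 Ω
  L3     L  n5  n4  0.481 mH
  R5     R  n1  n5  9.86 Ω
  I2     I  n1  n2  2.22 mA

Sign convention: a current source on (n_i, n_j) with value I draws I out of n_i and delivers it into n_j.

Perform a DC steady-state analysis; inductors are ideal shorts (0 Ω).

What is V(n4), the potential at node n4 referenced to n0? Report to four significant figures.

0.5354 V

Element admittances at DC:
  Y(R1) = 0.002398 S between n2,n4
  L1: short n1↔n2 (DC inductor)
  L2: short n1↔n5 (DC inductor)
  I1: injects 1.97 A into n4 (from n3)
  Y(R2) = 0.7042 S between n0,n4
  Y(R3) = 0.03448 S between n3,n0
  Y(R4) = 0.1389 S between n3,n5
  L3: short n5↔n4 (DC inductor)
  Y(R5) = 0.1014 S between n1,n5
  I2: injects 0.00222 A into n2 (from n1)
Assemble and solve the 8×8 MNA system:
  V(n1)=0.5354  V(n2)=0.5354  V(n3)=-10.93  V(n4)=0.5354  V(n5)=0.5354
  i(L1)=-0.002220  i(L2)=0.000  i(L3)=-1.593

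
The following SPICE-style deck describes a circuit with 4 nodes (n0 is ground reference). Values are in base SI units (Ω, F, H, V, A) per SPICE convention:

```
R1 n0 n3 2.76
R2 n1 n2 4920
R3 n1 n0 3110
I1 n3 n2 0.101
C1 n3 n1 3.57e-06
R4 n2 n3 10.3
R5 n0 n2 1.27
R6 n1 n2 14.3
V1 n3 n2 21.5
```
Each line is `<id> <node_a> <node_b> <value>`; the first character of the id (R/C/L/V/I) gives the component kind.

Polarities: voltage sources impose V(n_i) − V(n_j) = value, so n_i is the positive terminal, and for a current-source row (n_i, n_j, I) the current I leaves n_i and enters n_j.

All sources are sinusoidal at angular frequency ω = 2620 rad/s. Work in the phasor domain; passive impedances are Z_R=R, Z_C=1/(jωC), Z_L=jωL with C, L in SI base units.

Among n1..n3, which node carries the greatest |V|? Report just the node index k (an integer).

3

MNA unknowns: 3 node voltages V₁..V_3 plus 1 source current (V1)
R1: Y=0.3623+0.000j on G[0,3]
R2: Y=0.0002033+0.000j on G[1,2]
R3: Y=0.0003215+0.000j on G[1,0]
I1: z[3]−=0.101, z[2]+=0.101
C1: Y=0.000+0.009353j on G[3,1]
R4: Y=0.09709+0.000j on G[2,3]
R5: Y=0.7874+0.000j on G[0,2]
R6: Y=0.06993+0.000j on G[1,2]
V1: row V3−V2=21.5, i_V1 at 3,2
solve → V1=-6.371+2.800j, V2=-6.774-0.0007831j, V3=14.73-0.0007831j
aux → i_V1=-7.550-0.1970j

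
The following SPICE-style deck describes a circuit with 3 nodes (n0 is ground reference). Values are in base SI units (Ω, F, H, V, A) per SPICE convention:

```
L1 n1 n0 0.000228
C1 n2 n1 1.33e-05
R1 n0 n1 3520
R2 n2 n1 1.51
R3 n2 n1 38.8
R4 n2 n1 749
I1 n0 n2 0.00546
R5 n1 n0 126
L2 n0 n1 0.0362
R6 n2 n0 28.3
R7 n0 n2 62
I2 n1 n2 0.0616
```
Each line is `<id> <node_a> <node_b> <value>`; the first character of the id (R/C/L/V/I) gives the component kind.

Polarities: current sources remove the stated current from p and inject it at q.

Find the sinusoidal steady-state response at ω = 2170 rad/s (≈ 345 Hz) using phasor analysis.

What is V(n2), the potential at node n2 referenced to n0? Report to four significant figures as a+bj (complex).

Apply KCL at each of the 2 non-ground nodes and solve the resulting linear system.
Node n1: branches {L1, C1, R1, R2, R3, R4, R5, L2, I2} → V_1 = -7.808e-05+0.0003997j
Node n2: branches {C1, R2, R3, R4, I1, R6, R7, I2} → V_2 = 0.09031-0.003149j

0.09031-0.003149j V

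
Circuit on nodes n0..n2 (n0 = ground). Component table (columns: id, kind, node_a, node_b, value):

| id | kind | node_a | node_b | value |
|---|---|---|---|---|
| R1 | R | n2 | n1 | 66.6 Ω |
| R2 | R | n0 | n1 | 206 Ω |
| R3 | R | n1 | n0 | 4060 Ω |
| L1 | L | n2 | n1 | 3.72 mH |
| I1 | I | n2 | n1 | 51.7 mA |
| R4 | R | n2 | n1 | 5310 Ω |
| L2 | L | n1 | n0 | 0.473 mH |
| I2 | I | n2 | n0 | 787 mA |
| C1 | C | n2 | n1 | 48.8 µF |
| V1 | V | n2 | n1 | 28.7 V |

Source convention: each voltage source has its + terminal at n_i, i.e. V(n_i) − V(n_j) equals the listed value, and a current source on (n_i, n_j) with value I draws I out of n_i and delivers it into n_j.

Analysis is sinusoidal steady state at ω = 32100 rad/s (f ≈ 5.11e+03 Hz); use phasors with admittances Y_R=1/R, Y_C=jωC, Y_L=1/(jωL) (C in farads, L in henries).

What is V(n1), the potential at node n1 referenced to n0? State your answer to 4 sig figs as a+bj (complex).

-0.9199-11.88j V

Element admittances at ω=32100 rad/s:
  Y(R1) = 0.01502+0.000j S between n2,n1
  Y(R2) = 0.004854+0.000j S between n0,n1
  Y(R3) = 0.0002463+0.000j S between n1,n0
  Y(L1) = 0.000-0.008374j S between n2,n1
  I1: injects 0.0517 A into n1 (from n2)
  Y(R4) = 0.0001883+0.000j S between n2,n1
  Y(L2) = 0.000-0.06586j S between n1,n0
  I2: injects 0.787 A into n0 (from n2)
  Y(C1) = 0.000+1.566j S between n2,n1
  V1: constraint V(n2)−V(n1) = 28.7
Assemble and solve the 3×3 MNA system:
  V(n1)=-0.9199-11.88j  V(n2)=27.78-11.88j
  i(V1)=-1.275-44.72j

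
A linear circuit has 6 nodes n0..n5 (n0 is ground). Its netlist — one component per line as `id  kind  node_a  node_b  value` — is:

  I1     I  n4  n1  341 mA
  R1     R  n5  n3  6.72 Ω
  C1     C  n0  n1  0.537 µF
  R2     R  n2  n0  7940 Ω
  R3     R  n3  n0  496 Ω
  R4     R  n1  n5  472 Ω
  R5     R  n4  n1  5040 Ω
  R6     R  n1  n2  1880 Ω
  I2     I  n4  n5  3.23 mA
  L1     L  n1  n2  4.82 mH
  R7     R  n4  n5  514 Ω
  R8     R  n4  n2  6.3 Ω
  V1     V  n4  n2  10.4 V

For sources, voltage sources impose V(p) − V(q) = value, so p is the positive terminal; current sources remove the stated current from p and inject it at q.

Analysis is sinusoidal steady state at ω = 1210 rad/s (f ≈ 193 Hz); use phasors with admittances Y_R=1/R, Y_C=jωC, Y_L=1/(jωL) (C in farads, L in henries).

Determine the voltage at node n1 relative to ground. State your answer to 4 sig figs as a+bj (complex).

-3.996+2.863j V

Apply KCL at each of the 5 non-ground nodes and solve the resulting linear system.
Node n1: branches {I1, C1, R4, R5, R6, L1} → V_1 = -3.996+2.863j
Node n2: branches {R2, R6, L1, R8, V1} → V_2 = -4.009+0.7876j
Node n3: branches {R1, R3} → V_3 = 1.173+1.239j
Node n4: branches {I1, R5, I2, R7, R8, V1} → V_4 = 6.391+0.7876j
Node n5: branches {R1, R4, I2, R7} → V_5 = 1.189+1.255j
Source currents: i(V1)=-2.007+0.001322j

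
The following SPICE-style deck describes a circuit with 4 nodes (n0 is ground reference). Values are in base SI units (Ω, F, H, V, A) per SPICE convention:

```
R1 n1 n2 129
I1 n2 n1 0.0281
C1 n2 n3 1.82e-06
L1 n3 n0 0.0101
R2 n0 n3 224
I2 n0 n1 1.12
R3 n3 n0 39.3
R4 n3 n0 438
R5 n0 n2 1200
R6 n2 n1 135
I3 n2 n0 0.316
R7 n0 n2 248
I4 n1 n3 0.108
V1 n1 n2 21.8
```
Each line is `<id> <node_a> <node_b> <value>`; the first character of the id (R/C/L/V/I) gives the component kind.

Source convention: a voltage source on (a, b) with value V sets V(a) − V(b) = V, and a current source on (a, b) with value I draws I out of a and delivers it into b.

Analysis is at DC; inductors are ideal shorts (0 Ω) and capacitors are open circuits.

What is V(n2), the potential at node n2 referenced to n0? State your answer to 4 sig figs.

143.0 V

Apply KCL at each of the 3 non-ground nodes and solve the resulting linear system.
Node n1: branches {R1, I1, I2, R6, I4, V1} → V_1 = 164.8
Node n2: branches {R1, I1, C1, R5, R6, I3, R7, V1} → V_2 = 143.0
Node n3: branches {C1, L1, R2, R3, R4, I4} → V_3 = 0.000
Source currents: i(L1)=0.1080, i(V1)=0.7096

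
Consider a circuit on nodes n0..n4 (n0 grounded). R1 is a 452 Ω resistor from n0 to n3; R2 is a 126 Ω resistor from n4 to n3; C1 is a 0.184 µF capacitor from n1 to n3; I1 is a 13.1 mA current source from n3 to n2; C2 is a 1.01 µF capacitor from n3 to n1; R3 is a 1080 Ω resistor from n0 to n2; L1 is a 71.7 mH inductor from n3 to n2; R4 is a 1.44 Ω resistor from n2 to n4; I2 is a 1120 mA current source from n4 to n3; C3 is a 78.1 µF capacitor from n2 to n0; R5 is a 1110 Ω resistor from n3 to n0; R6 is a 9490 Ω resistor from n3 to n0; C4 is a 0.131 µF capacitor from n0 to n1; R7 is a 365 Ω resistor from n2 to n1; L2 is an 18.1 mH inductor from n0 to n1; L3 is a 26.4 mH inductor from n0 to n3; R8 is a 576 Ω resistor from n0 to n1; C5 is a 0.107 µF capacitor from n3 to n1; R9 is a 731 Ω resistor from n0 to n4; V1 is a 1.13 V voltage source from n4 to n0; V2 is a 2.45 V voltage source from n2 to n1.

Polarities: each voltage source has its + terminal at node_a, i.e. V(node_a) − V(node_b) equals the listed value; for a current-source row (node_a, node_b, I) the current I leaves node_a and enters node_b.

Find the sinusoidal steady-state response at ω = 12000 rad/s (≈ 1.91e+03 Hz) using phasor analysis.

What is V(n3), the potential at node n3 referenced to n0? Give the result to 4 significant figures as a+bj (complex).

48.96-51.33j V

MNA unknowns: 4 node voltages V₁..V_4 plus 2 source currents (V1, V2)
R1: Y=0.002212+0.000j on G[0,3]
R2: Y=0.007937+0.000j on G[4,3]
C1: Y=0.000+0.002208j on G[1,3]
I1: z[3]−=0.0131, z[2]+=0.0131
C2: Y=0.000+0.01212j on G[3,1]
R3: Y=0.0009259+0.000j on G[0,2]
L1: Y=0.000-0.001162j on G[3,2]
R4: Y=0.6944+0.000j on G[2,4]
I2: z[4]−=1.12, z[3]+=1.12
C3: Y=0.000+0.9372j on G[2,0]
R5: Y=0.0009009+0.000j on G[3,0]
R6: Y=0.0001054+0.000j on G[3,0]
C4: Y=0.000+0.001572j on G[0,1]
R7: Y=0.002740+0.000j on G[2,1]
L2: Y=0.000-0.004604j on G[0,1]
L3: Y=0.000-0.003157j on G[0,3]
R8: Y=0.001736+0.000j on G[0,1]
C5: Y=0.000+0.001284j on G[3,1]
R9: Y=0.001368+0.000j on G[0,4]
V1: row V4−V0=1.13, i_V1 at 4,0
V2: row V2−V1=2.45, i_V2 at 2,1
solve → V1=-1.168-0.6854j, V2=1.282-0.6854j, V3=48.96-51.33j, V4=1.130+0.000j
aux → i_V1=-0.6365-0.8833j, i_V2=-0.8015-0.7802j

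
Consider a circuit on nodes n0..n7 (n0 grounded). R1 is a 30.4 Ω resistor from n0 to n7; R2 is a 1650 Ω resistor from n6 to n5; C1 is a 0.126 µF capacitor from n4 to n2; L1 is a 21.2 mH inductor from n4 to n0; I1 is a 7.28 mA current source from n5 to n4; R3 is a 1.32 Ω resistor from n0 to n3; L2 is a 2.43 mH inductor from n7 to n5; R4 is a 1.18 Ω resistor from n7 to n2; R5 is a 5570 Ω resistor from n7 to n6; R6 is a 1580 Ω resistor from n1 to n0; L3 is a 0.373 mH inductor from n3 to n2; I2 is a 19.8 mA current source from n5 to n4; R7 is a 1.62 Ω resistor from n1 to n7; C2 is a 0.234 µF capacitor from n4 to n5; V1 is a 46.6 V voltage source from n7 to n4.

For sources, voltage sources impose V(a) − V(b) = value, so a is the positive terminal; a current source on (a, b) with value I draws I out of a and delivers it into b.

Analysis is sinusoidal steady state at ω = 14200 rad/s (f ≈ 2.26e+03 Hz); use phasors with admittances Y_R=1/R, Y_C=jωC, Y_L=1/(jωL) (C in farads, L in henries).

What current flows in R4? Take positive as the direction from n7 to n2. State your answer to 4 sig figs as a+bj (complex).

-0.02196-0.05676j A

Element admittances at ω=14200 rad/s:
  Y(R1) = 0.03289+0.000j S between n0,n7
  Y(R2) = 0.0006061+0.000j S between n6,n5
  Y(C1) = 0.000+0.001789j S between n4,n2
  Y(L1) = 0.000-0.003322j S between n4,n0
  I1: injects 0.00728 A into n4 (from n5)
  Y(R3) = 0.7576+0.000j S between n0,n3
  Y(L2) = 0.000-0.02898j S between n7,n5
  Y(R4) = 0.8475+0.000j S between n7,n2
  Y(R5) = 0.0001795+0.000j S between n7,n6
  Y(R6) = 0.0006329+0.000j S between n1,n0
  Y(L3) = 0.000-0.1888j S between n3,n2
  I2: injects 0.0198 A into n4 (from n5)
  Y(R7) = 0.6173+0.000j S between n1,n7
  Y(C2) = 0.000+0.003323j S between n4,n5
  V1: constraint V(n7)−V(n4) = 46.6
Assemble and solve the 8×8 MNA system:
  V(n1)=0.6871-0.3673j  V(n2)=0.7137-0.3007j  V(n3)=-0.02883-0.1850j  V(n4)=-45.91-0.3677j  V(n5)=6.717-1.456j  V(n6)=5.339-1.207j  V(n7)=0.6878-0.3677j
  i(V1)=-0.03180-0.1058j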